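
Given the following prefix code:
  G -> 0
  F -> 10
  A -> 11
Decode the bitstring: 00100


Decoding step by step:
Bits 0 -> G
Bits 0 -> G
Bits 10 -> F
Bits 0 -> G


Decoded message: GGFG


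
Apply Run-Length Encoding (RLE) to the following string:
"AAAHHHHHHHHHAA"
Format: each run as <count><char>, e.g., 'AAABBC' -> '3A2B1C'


Scanning runs left to right:
  i=0: run of 'A' x 3 -> '3A'
  i=3: run of 'H' x 9 -> '9H'
  i=12: run of 'A' x 2 -> '2A'

RLE = 3A9H2A


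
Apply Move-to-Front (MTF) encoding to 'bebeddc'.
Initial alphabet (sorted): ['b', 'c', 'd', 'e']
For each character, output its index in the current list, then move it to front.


MTF encoding:
'b': index 0 in ['b', 'c', 'd', 'e'] -> ['b', 'c', 'd', 'e']
'e': index 3 in ['b', 'c', 'd', 'e'] -> ['e', 'b', 'c', 'd']
'b': index 1 in ['e', 'b', 'c', 'd'] -> ['b', 'e', 'c', 'd']
'e': index 1 in ['b', 'e', 'c', 'd'] -> ['e', 'b', 'c', 'd']
'd': index 3 in ['e', 'b', 'c', 'd'] -> ['d', 'e', 'b', 'c']
'd': index 0 in ['d', 'e', 'b', 'c'] -> ['d', 'e', 'b', 'c']
'c': index 3 in ['d', 'e', 'b', 'c'] -> ['c', 'd', 'e', 'b']


Output: [0, 3, 1, 1, 3, 0, 3]


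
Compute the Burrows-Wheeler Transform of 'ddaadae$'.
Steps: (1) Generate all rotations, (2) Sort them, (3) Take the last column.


Rotations (sorted):
  0: $ddaadae -> last char: e
  1: aadae$dd -> last char: d
  2: adae$dda -> last char: a
  3: ae$ddaad -> last char: d
  4: daadae$d -> last char: d
  5: dae$ddaa -> last char: a
  6: ddaadae$ -> last char: $
  7: e$ddaada -> last char: a


BWT = edadda$a


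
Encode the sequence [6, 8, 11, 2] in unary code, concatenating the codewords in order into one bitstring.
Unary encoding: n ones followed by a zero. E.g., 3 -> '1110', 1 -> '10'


Encode each number as n ones followed by a terminating 0:
  6 -> 1111110 (7 bits)
  8 -> 111111110 (9 bits)
  11 -> 111111111110 (12 bits)
  2 -> 110 (3 bits)
Total length = 7 + 9 + 12 + 3 = 31 bits.

Unary([6, 8, 11, 2]) = 1111110111111110111111111110110 (31 bits)


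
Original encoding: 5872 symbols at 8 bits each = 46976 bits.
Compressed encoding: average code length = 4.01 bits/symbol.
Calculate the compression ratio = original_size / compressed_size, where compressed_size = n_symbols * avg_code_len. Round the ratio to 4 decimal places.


original_size = n_symbols * orig_bits = 5872 * 8 = 46976 bits
compressed_size = n_symbols * avg_code_len = 5872 * 4.01 = 23546.72 bits
ratio = original_size / compressed_size = 46976 / 23546.72 = 1.995

Compression ratio = 1.995


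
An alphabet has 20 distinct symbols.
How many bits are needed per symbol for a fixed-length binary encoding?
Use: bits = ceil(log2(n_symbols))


log2(20) = 4.3219
Bracket: 2^4 = 16 < 20 <= 2^5 = 32
So ceil(log2(20)) = 5

bits = ceil(log2(20)) = ceil(4.3219) = 5 bits


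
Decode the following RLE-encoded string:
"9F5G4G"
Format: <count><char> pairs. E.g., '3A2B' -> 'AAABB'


Expanding each <count><char> pair:
  9F -> 'FFFFFFFFF'
  5G -> 'GGGGG'
  4G -> 'GGGG'

Decoded = FFFFFFFFFGGGGGGGGG


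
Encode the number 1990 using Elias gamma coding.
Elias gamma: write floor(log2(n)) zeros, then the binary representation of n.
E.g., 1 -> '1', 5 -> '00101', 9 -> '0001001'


num_bits = floor(log2(1990)) + 1 = 11
leading_zeros = num_bits - 1 = 10
binary(1990) = 11111000110

Elias gamma(1990) = '0000000000' + '11111000110' = 000000000011111000110 (21 bits)


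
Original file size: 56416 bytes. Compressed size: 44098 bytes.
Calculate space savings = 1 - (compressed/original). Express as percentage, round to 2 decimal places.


ratio = compressed/original = 44098/56416 = 0.781658
savings = 1 - ratio = 1 - 0.781658 = 0.218342
as a percentage: 0.218342 * 100 = 21.83%

Space savings = 1 - 44098/56416 = 21.83%


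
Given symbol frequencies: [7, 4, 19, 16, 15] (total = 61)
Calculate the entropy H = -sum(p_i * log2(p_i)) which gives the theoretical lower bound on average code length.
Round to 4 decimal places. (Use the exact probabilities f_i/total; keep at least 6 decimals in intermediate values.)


Per-symbol terms -p_i * log2(p_i) with p_i = f_i/61:
  p = 7/61 = 0.114754: log2(p) = -3.123382, -p*log2(p) = 0.358421
  p = 4/61 = 0.065574: log2(p) = -3.930737, -p*log2(p) = 0.257753
  p = 19/61 = 0.311475: log2(p) = -1.682810, -p*log2(p) = 0.524154
  p = 16/61 = 0.262295: log2(p) = -1.930737, -p*log2(p) = 0.506423
  p = 15/61 = 0.245902: log2(p) = -2.023847, -p*log2(p) = 0.497667
H = 0.358421 + 0.257753 + 0.524154 + 0.506423 + 0.497667 = 2.144418

H = 2.1444 bits/symbol


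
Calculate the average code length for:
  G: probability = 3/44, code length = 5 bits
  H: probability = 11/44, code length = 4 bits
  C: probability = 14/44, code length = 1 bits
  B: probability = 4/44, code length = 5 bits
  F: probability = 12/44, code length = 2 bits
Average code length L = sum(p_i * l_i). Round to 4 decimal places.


Weighted contributions p_i * l_i:
  G: (3/44) * 5 = 15/44
  H: (11/44) * 4 = 44/44
  C: (14/44) * 1 = 14/44
  B: (4/44) * 5 = 20/44
  F: (12/44) * 2 = 24/44
Sum = (15 + 44 + 14 + 20 + 24)/44 = 117/44

L = 117/44 = 2.6591 bits/symbol


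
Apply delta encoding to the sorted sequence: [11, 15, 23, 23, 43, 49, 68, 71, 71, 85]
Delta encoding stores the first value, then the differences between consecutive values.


First value: 11
Deltas:
  15 - 11 = 4
  23 - 15 = 8
  23 - 23 = 0
  43 - 23 = 20
  49 - 43 = 6
  68 - 49 = 19
  71 - 68 = 3
  71 - 71 = 0
  85 - 71 = 14


Delta encoded: [11, 4, 8, 0, 20, 6, 19, 3, 0, 14]


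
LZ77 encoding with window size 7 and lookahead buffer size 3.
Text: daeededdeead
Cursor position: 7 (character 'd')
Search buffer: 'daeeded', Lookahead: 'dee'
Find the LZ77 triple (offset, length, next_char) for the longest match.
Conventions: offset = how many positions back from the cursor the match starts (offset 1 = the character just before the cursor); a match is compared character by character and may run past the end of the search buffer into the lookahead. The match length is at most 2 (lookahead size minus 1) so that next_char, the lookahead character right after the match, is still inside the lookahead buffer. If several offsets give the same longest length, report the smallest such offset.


Try each offset into the search buffer:
  offset=1 (pos 6, char 'd'): match length 1
  offset=2 (pos 5, char 'e'): match length 0
  offset=3 (pos 4, char 'd'): match length 2
  offset=4 (pos 3, char 'e'): match length 0
  offset=5 (pos 2, char 'e'): match length 0
  offset=6 (pos 1, char 'a'): match length 0
  offset=7 (pos 0, char 'd'): match length 1
Longest match has length 2 at offset 3.
next_char = character at position 7 + 2 = 9 -> 'e'

Best match: offset=3, length=2 (matching 'de' starting at position 4)
LZ77 triple: (3, 2, 'e')


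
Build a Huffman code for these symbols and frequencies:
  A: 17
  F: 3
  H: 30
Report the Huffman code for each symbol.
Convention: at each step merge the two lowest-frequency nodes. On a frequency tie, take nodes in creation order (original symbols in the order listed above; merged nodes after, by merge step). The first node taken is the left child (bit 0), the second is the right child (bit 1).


Huffman tree construction:
Step 1: Merge F(3) + A(17) = 20
Step 2: Merge (F+A)(20) + H(30) = 50
Read each symbol's code off the tree from the root (left child = 0, right child = 1).

Codes:
  A: 01 (length 2)
  F: 00 (length 2)
  H: 1 (length 1)
Average code length: 70/50 = 1.4000 bits/symbol


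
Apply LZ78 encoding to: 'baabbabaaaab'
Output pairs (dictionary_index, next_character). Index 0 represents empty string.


LZ78 encoding steps:
Dictionary: {0: ''}
Step 1: w='' (idx 0), next='b' -> output (0, 'b'), add 'b' as idx 1
Step 2: w='' (idx 0), next='a' -> output (0, 'a'), add 'a' as idx 2
Step 3: w='a' (idx 2), next='b' -> output (2, 'b'), add 'ab' as idx 3
Step 4: w='b' (idx 1), next='a' -> output (1, 'a'), add 'ba' as idx 4
Step 5: w='ba' (idx 4), next='a' -> output (4, 'a'), add 'baa' as idx 5
Step 6: w='a' (idx 2), next='a' -> output (2, 'a'), add 'aa' as idx 6
Step 7: w='b' (idx 1), end of input -> output (1, '')


Encoded: [(0, 'b'), (0, 'a'), (2, 'b'), (1, 'a'), (4, 'a'), (2, 'a'), (1, '')]


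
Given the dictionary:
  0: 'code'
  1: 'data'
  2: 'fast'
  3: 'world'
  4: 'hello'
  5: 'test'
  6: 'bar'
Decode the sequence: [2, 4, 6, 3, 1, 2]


Look up each index in the dictionary:
  2 -> 'fast'
  4 -> 'hello'
  6 -> 'bar'
  3 -> 'world'
  1 -> 'data'
  2 -> 'fast'

Decoded: "fast hello bar world data fast"


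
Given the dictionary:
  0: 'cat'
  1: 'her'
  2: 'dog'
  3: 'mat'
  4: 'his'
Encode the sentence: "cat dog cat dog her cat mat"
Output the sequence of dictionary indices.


Look up each word in the dictionary:
  'cat' -> 0
  'dog' -> 2
  'cat' -> 0
  'dog' -> 2
  'her' -> 1
  'cat' -> 0
  'mat' -> 3

Encoded: [0, 2, 0, 2, 1, 0, 3]


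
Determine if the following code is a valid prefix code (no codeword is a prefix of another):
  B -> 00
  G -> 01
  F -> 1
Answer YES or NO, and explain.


Checking each pair (does one codeword prefix another?):
  B='00' vs G='01': no prefix
  B='00' vs F='1': no prefix
  G='01' vs B='00': no prefix
  G='01' vs F='1': no prefix
  F='1' vs B='00': no prefix
  F='1' vs G='01': no prefix
No violation found over all pairs.

YES -- this is a valid prefix code. No codeword is a prefix of any other codeword.


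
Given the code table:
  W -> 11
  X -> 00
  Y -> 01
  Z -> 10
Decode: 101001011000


Decoding:
10 -> Z
10 -> Z
01 -> Y
01 -> Y
10 -> Z
00 -> X


Result: ZZYYZX


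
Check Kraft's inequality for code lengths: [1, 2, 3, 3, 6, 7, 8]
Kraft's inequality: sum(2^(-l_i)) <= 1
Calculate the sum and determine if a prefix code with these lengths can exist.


Sum = 2^(-1) + 2^(-2) + 2^(-3) + 2^(-3) + 2^(-6) + 2^(-7) + 2^(-8)
    = 0.5 + 0.25 + 0.125 + 0.125 + 0.015625 + 0.0078125 + 0.00390625
    = 263/256 = 1.02734375
Since 1.02734375 > 1, Kraft's inequality is NOT satisfied.
A prefix code with these lengths CANNOT exist.

Kraft sum = 1.02734375. Not satisfied.


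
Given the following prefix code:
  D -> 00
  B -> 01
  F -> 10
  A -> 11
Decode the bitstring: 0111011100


Decoding step by step:
Bits 01 -> B
Bits 11 -> A
Bits 01 -> B
Bits 11 -> A
Bits 00 -> D


Decoded message: BABAD


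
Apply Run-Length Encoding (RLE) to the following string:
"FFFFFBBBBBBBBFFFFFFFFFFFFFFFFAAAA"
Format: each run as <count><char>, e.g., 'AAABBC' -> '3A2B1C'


Scanning runs left to right:
  i=0: run of 'F' x 5 -> '5F'
  i=5: run of 'B' x 8 -> '8B'
  i=13: run of 'F' x 16 -> '16F'
  i=29: run of 'A' x 4 -> '4A'

RLE = 5F8B16F4A


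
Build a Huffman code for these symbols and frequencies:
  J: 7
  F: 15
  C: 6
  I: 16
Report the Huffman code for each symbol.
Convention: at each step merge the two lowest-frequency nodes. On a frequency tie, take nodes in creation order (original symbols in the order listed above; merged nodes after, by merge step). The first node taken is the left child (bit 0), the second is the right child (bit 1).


Huffman tree construction:
Step 1: Merge C(6) + J(7) = 13
Step 2: Merge (C+J)(13) + F(15) = 28
Step 3: Merge I(16) + ((C+J)+F)(28) = 44
Read each symbol's code off the tree from the root (left child = 0, right child = 1).

Codes:
  J: 101 (length 3)
  F: 11 (length 2)
  C: 100 (length 3)
  I: 0 (length 1)
Average code length: 85/44 = 1.9318 bits/symbol


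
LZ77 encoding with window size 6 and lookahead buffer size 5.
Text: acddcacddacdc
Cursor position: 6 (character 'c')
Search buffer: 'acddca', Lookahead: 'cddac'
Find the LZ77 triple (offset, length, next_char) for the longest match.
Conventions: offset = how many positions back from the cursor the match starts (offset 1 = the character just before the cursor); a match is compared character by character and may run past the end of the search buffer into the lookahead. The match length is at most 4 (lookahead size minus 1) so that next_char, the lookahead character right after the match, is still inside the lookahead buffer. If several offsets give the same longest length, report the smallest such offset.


Try each offset into the search buffer:
  offset=1 (pos 5, char 'a'): match length 0
  offset=2 (pos 4, char 'c'): match length 1
  offset=3 (pos 3, char 'd'): match length 0
  offset=4 (pos 2, char 'd'): match length 0
  offset=5 (pos 1, char 'c'): match length 3
  offset=6 (pos 0, char 'a'): match length 0
Longest match has length 3 at offset 5.
next_char = character at position 6 + 3 = 9 -> 'a'

Best match: offset=5, length=3 (matching 'cdd' starting at position 1)
LZ77 triple: (5, 3, 'a')


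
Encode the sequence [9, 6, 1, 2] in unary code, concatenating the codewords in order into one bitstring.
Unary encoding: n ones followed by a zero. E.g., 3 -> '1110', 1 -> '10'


Encode each number as n ones followed by a terminating 0:
  9 -> 1111111110 (10 bits)
  6 -> 1111110 (7 bits)
  1 -> 10 (2 bits)
  2 -> 110 (3 bits)
Total length = 10 + 7 + 2 + 3 = 22 bits.

Unary([9, 6, 1, 2]) = 1111111110111111010110 (22 bits)


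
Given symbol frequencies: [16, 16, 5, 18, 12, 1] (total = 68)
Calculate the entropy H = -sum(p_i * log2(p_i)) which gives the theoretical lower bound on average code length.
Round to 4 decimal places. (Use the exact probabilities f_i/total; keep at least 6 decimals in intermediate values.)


Per-symbol terms -p_i * log2(p_i) with p_i = f_i/68:
  p = 16/68 = 0.235294: log2(p) = -2.087463, -p*log2(p) = 0.491168
  p = 16/68 = 0.235294: log2(p) = -2.087463, -p*log2(p) = 0.491168
  p = 5/68 = 0.073529: log2(p) = -3.765535, -p*log2(p) = 0.276878
  p = 18/68 = 0.264706: log2(p) = -1.917538, -p*log2(p) = 0.507584
  p = 12/68 = 0.176471: log2(p) = -2.502500, -p*log2(p) = 0.441618
  p = 1/68 = 0.014706: log2(p) = -6.087463, -p*log2(p) = 0.089522
H = 0.491168 + 0.491168 + 0.276878 + 0.507584 + 0.441618 + 0.089522 = 2.297938

H = 2.2979 bits/symbol


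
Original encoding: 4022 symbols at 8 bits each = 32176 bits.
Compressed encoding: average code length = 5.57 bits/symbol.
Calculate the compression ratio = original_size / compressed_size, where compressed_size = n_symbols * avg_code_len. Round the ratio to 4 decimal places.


original_size = n_symbols * orig_bits = 4022 * 8 = 32176 bits
compressed_size = n_symbols * avg_code_len = 4022 * 5.57 = 22402.54 bits
ratio = original_size / compressed_size = 32176 / 22402.54 = 1.4363

Compression ratio = 1.4363


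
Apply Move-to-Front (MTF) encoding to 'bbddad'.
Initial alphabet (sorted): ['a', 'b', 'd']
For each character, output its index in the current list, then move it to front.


MTF encoding:
'b': index 1 in ['a', 'b', 'd'] -> ['b', 'a', 'd']
'b': index 0 in ['b', 'a', 'd'] -> ['b', 'a', 'd']
'd': index 2 in ['b', 'a', 'd'] -> ['d', 'b', 'a']
'd': index 0 in ['d', 'b', 'a'] -> ['d', 'b', 'a']
'a': index 2 in ['d', 'b', 'a'] -> ['a', 'd', 'b']
'd': index 1 in ['a', 'd', 'b'] -> ['d', 'a', 'b']


Output: [1, 0, 2, 0, 2, 1]


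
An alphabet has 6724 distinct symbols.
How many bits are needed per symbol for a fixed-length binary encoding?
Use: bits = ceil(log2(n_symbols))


log2(6724) = 12.7151
Bracket: 2^12 = 4096 < 6724 <= 2^13 = 8192
So ceil(log2(6724)) = 13

bits = ceil(log2(6724)) = ceil(12.7151) = 13 bits


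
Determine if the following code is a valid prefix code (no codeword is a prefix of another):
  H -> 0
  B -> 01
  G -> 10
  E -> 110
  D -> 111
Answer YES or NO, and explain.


Checking each pair (does one codeword prefix another?):
  H='0' vs B='01': prefix -- VIOLATION

NO -- this is NOT a valid prefix code. H (0) is a prefix of B (01).


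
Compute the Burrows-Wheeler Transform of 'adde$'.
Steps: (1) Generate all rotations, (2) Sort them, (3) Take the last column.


Rotations (sorted):
  0: $adde -> last char: e
  1: adde$ -> last char: $
  2: dde$a -> last char: a
  3: de$ad -> last char: d
  4: e$add -> last char: d


BWT = e$add


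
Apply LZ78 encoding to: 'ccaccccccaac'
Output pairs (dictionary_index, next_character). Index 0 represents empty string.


LZ78 encoding steps:
Dictionary: {0: ''}
Step 1: w='' (idx 0), next='c' -> output (0, 'c'), add 'c' as idx 1
Step 2: w='c' (idx 1), next='a' -> output (1, 'a'), add 'ca' as idx 2
Step 3: w='c' (idx 1), next='c' -> output (1, 'c'), add 'cc' as idx 3
Step 4: w='cc' (idx 3), next='c' -> output (3, 'c'), add 'ccc' as idx 4
Step 5: w='ca' (idx 2), next='a' -> output (2, 'a'), add 'caa' as idx 5
Step 6: w='c' (idx 1), end of input -> output (1, '')


Encoded: [(0, 'c'), (1, 'a'), (1, 'c'), (3, 'c'), (2, 'a'), (1, '')]


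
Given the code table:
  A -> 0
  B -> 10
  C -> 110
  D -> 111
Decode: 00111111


Decoding:
0 -> A
0 -> A
111 -> D
111 -> D


Result: AADD


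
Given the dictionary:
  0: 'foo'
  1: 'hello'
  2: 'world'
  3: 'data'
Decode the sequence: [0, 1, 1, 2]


Look up each index in the dictionary:
  0 -> 'foo'
  1 -> 'hello'
  1 -> 'hello'
  2 -> 'world'

Decoded: "foo hello hello world"


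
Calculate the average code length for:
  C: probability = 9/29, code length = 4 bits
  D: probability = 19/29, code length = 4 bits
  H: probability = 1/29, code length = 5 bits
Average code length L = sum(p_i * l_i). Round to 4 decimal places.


Weighted contributions p_i * l_i:
  C: (9/29) * 4 = 36/29
  D: (19/29) * 4 = 76/29
  H: (1/29) * 5 = 5/29
Sum = (36 + 76 + 5)/29 = 117/29

L = 117/29 = 4.0345 bits/symbol


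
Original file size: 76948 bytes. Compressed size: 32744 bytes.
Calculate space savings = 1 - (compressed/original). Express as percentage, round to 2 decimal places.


ratio = compressed/original = 32744/76948 = 0.425534
savings = 1 - ratio = 1 - 0.425534 = 0.574466
as a percentage: 0.574466 * 100 = 57.45%

Space savings = 1 - 32744/76948 = 57.45%


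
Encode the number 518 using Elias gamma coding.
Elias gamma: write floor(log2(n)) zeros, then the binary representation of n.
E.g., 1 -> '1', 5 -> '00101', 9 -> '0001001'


num_bits = floor(log2(518)) + 1 = 10
leading_zeros = num_bits - 1 = 9
binary(518) = 1000000110

Elias gamma(518) = '000000000' + '1000000110' = 0000000001000000110 (19 bits)


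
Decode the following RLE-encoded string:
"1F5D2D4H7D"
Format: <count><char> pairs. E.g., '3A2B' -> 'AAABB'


Expanding each <count><char> pair:
  1F -> 'F'
  5D -> 'DDDDD'
  2D -> 'DD'
  4H -> 'HHHH'
  7D -> 'DDDDDDD'

Decoded = FDDDDDDDHHHHDDDDDDD


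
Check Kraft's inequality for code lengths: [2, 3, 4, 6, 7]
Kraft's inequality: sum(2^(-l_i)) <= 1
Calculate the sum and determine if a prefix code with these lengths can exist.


Sum = 2^(-2) + 2^(-3) + 2^(-4) + 2^(-6) + 2^(-7)
    = 0.25 + 0.125 + 0.0625 + 0.015625 + 0.0078125
    = 59/128 = 0.4609375
Since 0.4609375 <= 1, Kraft's inequality IS satisfied.
A prefix code with these lengths CAN exist.

Kraft sum = 0.4609375. Satisfied.


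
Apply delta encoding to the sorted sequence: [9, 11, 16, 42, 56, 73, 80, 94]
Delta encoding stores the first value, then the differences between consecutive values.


First value: 9
Deltas:
  11 - 9 = 2
  16 - 11 = 5
  42 - 16 = 26
  56 - 42 = 14
  73 - 56 = 17
  80 - 73 = 7
  94 - 80 = 14


Delta encoded: [9, 2, 5, 26, 14, 17, 7, 14]


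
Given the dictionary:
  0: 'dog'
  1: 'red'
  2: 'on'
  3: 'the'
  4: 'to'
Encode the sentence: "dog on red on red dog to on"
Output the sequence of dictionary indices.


Look up each word in the dictionary:
  'dog' -> 0
  'on' -> 2
  'red' -> 1
  'on' -> 2
  'red' -> 1
  'dog' -> 0
  'to' -> 4
  'on' -> 2

Encoded: [0, 2, 1, 2, 1, 0, 4, 2]


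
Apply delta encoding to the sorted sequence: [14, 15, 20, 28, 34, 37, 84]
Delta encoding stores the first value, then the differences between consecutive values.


First value: 14
Deltas:
  15 - 14 = 1
  20 - 15 = 5
  28 - 20 = 8
  34 - 28 = 6
  37 - 34 = 3
  84 - 37 = 47


Delta encoded: [14, 1, 5, 8, 6, 3, 47]


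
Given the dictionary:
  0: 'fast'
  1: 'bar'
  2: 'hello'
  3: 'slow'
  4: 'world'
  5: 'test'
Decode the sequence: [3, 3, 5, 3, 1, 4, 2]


Look up each index in the dictionary:
  3 -> 'slow'
  3 -> 'slow'
  5 -> 'test'
  3 -> 'slow'
  1 -> 'bar'
  4 -> 'world'
  2 -> 'hello'

Decoded: "slow slow test slow bar world hello"


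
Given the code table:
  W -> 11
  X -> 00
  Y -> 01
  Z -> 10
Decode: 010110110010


Decoding:
01 -> Y
01 -> Y
10 -> Z
11 -> W
00 -> X
10 -> Z


Result: YYZWXZ


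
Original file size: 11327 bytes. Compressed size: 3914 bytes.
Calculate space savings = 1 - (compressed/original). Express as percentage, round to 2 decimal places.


ratio = compressed/original = 3914/11327 = 0.345546
savings = 1 - ratio = 1 - 0.345546 = 0.654454
as a percentage: 0.654454 * 100 = 65.45%

Space savings = 1 - 3914/11327 = 65.45%


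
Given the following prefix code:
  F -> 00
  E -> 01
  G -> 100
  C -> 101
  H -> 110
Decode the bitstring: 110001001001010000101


Decoding step by step:
Bits 110 -> H
Bits 00 -> F
Bits 100 -> G
Bits 100 -> G
Bits 101 -> C
Bits 00 -> F
Bits 00 -> F
Bits 101 -> C


Decoded message: HFGGCFFC


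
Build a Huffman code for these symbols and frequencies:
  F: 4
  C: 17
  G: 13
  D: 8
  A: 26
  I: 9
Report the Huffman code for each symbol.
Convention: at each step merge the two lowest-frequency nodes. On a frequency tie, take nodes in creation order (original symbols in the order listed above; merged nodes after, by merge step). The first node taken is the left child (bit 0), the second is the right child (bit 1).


Huffman tree construction:
Step 1: Merge F(4) + D(8) = 12
Step 2: Merge I(9) + (F+D)(12) = 21
Step 3: Merge G(13) + C(17) = 30
Step 4: Merge (I+(F+D))(21) + A(26) = 47
Step 5: Merge (G+C)(30) + ((I+(F+D))+A)(47) = 77
Read each symbol's code off the tree from the root (left child = 0, right child = 1).

Codes:
  F: 1010 (length 4)
  C: 01 (length 2)
  G: 00 (length 2)
  D: 1011 (length 4)
  A: 11 (length 2)
  I: 100 (length 3)
Average code length: 187/77 = 2.4286 bits/symbol


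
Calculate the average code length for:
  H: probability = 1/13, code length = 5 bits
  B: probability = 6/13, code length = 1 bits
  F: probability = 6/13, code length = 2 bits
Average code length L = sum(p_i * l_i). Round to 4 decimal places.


Weighted contributions p_i * l_i:
  H: (1/13) * 5 = 5/13
  B: (6/13) * 1 = 6/13
  F: (6/13) * 2 = 12/13
Sum = (5 + 6 + 12)/13 = 23/13

L = 23/13 = 1.7692 bits/symbol


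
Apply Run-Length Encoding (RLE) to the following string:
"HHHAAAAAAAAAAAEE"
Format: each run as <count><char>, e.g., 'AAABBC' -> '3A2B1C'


Scanning runs left to right:
  i=0: run of 'H' x 3 -> '3H'
  i=3: run of 'A' x 11 -> '11A'
  i=14: run of 'E' x 2 -> '2E'

RLE = 3H11A2E


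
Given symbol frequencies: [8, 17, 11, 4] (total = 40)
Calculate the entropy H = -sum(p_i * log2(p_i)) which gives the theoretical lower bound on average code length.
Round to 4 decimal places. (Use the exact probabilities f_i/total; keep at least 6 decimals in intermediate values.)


Per-symbol terms -p_i * log2(p_i) with p_i = f_i/40:
  p = 8/40 = 0.200000: log2(p) = -2.321928, -p*log2(p) = 0.464386
  p = 17/40 = 0.425000: log2(p) = -1.234465, -p*log2(p) = 0.524648
  p = 11/40 = 0.275000: log2(p) = -1.862496, -p*log2(p) = 0.512187
  p = 4/40 = 0.100000: log2(p) = -3.321928, -p*log2(p) = 0.332193
H = 0.464386 + 0.524648 + 0.512187 + 0.332193 = 1.833414

H = 1.8334 bits/symbol


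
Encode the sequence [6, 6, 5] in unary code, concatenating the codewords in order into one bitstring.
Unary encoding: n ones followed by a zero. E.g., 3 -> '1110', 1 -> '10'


Encode each number as n ones followed by a terminating 0:
  6 -> 1111110 (7 bits)
  6 -> 1111110 (7 bits)
  5 -> 111110 (6 bits)
Total length = 7 + 7 + 6 = 20 bits.

Unary([6, 6, 5]) = 11111101111110111110 (20 bits)


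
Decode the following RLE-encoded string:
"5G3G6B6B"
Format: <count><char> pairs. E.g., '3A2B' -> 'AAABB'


Expanding each <count><char> pair:
  5G -> 'GGGGG'
  3G -> 'GGG'
  6B -> 'BBBBBB'
  6B -> 'BBBBBB'

Decoded = GGGGGGGGBBBBBBBBBBBB


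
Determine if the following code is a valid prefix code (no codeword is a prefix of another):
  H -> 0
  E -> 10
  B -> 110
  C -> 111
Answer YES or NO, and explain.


Checking each pair (does one codeword prefix another?):
  H='0' vs E='10': no prefix
  H='0' vs B='110': no prefix
  H='0' vs C='111': no prefix
  E='10' vs H='0': no prefix
  E='10' vs B='110': no prefix
  E='10' vs C='111': no prefix
  B='110' vs H='0': no prefix
  B='110' vs E='10': no prefix
  B='110' vs C='111': no prefix
  C='111' vs H='0': no prefix
  C='111' vs E='10': no prefix
  C='111' vs B='110': no prefix
No violation found over all pairs.

YES -- this is a valid prefix code. No codeword is a prefix of any other codeword.


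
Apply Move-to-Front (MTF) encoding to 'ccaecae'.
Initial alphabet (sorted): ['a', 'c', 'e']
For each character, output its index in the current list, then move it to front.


MTF encoding:
'c': index 1 in ['a', 'c', 'e'] -> ['c', 'a', 'e']
'c': index 0 in ['c', 'a', 'e'] -> ['c', 'a', 'e']
'a': index 1 in ['c', 'a', 'e'] -> ['a', 'c', 'e']
'e': index 2 in ['a', 'c', 'e'] -> ['e', 'a', 'c']
'c': index 2 in ['e', 'a', 'c'] -> ['c', 'e', 'a']
'a': index 2 in ['c', 'e', 'a'] -> ['a', 'c', 'e']
'e': index 2 in ['a', 'c', 'e'] -> ['e', 'a', 'c']


Output: [1, 0, 1, 2, 2, 2, 2]


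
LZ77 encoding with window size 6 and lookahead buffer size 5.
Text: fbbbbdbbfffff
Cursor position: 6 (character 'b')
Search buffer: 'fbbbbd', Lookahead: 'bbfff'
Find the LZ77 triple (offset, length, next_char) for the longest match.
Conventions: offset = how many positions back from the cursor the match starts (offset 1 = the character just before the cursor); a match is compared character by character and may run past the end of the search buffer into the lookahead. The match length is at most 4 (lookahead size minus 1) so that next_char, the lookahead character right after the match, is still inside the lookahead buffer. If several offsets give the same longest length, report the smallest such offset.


Try each offset into the search buffer:
  offset=1 (pos 5, char 'd'): match length 0
  offset=2 (pos 4, char 'b'): match length 1
  offset=3 (pos 3, char 'b'): match length 2
  offset=4 (pos 2, char 'b'): match length 2
  offset=5 (pos 1, char 'b'): match length 2
  offset=6 (pos 0, char 'f'): match length 0
Longest match has length 2, found at offsets 3, 4, 5; take the smallest, offset 3.
next_char = character at position 6 + 2 = 8 -> 'f'

Best match: offset=3, length=2 (matching 'bb' starting at position 3)
LZ77 triple: (3, 2, 'f')


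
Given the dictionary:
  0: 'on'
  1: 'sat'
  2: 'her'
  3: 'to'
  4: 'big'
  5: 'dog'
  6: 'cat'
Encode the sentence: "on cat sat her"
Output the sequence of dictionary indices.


Look up each word in the dictionary:
  'on' -> 0
  'cat' -> 6
  'sat' -> 1
  'her' -> 2

Encoded: [0, 6, 1, 2]


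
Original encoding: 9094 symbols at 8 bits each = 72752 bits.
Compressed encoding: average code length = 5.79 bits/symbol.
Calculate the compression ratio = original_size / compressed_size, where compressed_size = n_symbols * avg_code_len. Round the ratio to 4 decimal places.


original_size = n_symbols * orig_bits = 9094 * 8 = 72752 bits
compressed_size = n_symbols * avg_code_len = 9094 * 5.79 = 52654.26 bits
ratio = original_size / compressed_size = 72752 / 52654.26 = 1.3817

Compression ratio = 1.3817


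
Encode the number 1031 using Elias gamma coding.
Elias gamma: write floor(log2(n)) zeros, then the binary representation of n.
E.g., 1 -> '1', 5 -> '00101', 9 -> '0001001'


num_bits = floor(log2(1031)) + 1 = 11
leading_zeros = num_bits - 1 = 10
binary(1031) = 10000000111

Elias gamma(1031) = '0000000000' + '10000000111' = 000000000010000000111 (21 bits)


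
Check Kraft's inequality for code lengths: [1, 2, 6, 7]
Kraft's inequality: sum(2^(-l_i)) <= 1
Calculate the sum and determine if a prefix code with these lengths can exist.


Sum = 2^(-1) + 2^(-2) + 2^(-6) + 2^(-7)
    = 0.5 + 0.25 + 0.015625 + 0.0078125
    = 99/128 = 0.7734375
Since 0.7734375 <= 1, Kraft's inequality IS satisfied.
A prefix code with these lengths CAN exist.

Kraft sum = 0.7734375. Satisfied.


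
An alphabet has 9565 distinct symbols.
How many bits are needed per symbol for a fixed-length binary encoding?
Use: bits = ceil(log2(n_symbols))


log2(9565) = 13.2235
Bracket: 2^13 = 8192 < 9565 <= 2^14 = 16384
So ceil(log2(9565)) = 14

bits = ceil(log2(9565)) = ceil(13.2235) = 14 bits


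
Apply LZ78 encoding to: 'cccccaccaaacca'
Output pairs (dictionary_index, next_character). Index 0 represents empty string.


LZ78 encoding steps:
Dictionary: {0: ''}
Step 1: w='' (idx 0), next='c' -> output (0, 'c'), add 'c' as idx 1
Step 2: w='c' (idx 1), next='c' -> output (1, 'c'), add 'cc' as idx 2
Step 3: w='cc' (idx 2), next='a' -> output (2, 'a'), add 'cca' as idx 3
Step 4: w='cca' (idx 3), next='a' -> output (3, 'a'), add 'ccaa' as idx 4
Step 5: w='' (idx 0), next='a' -> output (0, 'a'), add 'a' as idx 5
Step 6: w='cca' (idx 3), end of input -> output (3, '')


Encoded: [(0, 'c'), (1, 'c'), (2, 'a'), (3, 'a'), (0, 'a'), (3, '')]


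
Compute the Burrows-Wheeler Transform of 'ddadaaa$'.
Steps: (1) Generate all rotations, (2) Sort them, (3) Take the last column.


Rotations (sorted):
  0: $ddadaaa -> last char: a
  1: a$ddadaa -> last char: a
  2: aa$ddada -> last char: a
  3: aaa$ddad -> last char: d
  4: adaaa$dd -> last char: d
  5: daaa$dda -> last char: a
  6: dadaaa$d -> last char: d
  7: ddadaaa$ -> last char: $


BWT = aaaddad$


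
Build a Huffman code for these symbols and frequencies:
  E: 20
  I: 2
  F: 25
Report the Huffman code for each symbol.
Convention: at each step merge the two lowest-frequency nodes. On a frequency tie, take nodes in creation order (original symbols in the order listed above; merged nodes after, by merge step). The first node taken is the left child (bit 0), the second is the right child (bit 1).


Huffman tree construction:
Step 1: Merge I(2) + E(20) = 22
Step 2: Merge (I+E)(22) + F(25) = 47
Read each symbol's code off the tree from the root (left child = 0, right child = 1).

Codes:
  E: 01 (length 2)
  I: 00 (length 2)
  F: 1 (length 1)
Average code length: 69/47 = 1.4681 bits/symbol


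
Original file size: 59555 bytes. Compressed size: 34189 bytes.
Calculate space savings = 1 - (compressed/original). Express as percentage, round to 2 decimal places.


ratio = compressed/original = 34189/59555 = 0.574074
savings = 1 - ratio = 1 - 0.574074 = 0.425926
as a percentage: 0.425926 * 100 = 42.59%

Space savings = 1 - 34189/59555 = 42.59%


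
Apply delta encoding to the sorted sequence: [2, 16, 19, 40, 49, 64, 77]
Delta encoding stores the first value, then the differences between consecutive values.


First value: 2
Deltas:
  16 - 2 = 14
  19 - 16 = 3
  40 - 19 = 21
  49 - 40 = 9
  64 - 49 = 15
  77 - 64 = 13


Delta encoded: [2, 14, 3, 21, 9, 15, 13]


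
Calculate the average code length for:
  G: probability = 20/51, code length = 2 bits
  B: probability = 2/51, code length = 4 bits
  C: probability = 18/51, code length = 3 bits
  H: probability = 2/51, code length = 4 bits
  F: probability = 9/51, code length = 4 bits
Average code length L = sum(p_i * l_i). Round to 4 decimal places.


Weighted contributions p_i * l_i:
  G: (20/51) * 2 = 40/51
  B: (2/51) * 4 = 8/51
  C: (18/51) * 3 = 54/51
  H: (2/51) * 4 = 8/51
  F: (9/51) * 4 = 36/51
Sum = (40 + 8 + 54 + 8 + 36)/51 = 146/51

L = 146/51 = 2.8627 bits/symbol


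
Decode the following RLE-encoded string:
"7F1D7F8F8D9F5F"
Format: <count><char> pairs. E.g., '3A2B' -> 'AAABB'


Expanding each <count><char> pair:
  7F -> 'FFFFFFF'
  1D -> 'D'
  7F -> 'FFFFFFF'
  8F -> 'FFFFFFFF'
  8D -> 'DDDDDDDD'
  9F -> 'FFFFFFFFF'
  5F -> 'FFFFF'

Decoded = FFFFFFFDFFFFFFFFFFFFFFFDDDDDDDDFFFFFFFFFFFFFF


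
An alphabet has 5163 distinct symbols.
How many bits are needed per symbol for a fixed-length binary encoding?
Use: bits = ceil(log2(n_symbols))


log2(5163) = 12.334
Bracket: 2^12 = 4096 < 5163 <= 2^13 = 8192
So ceil(log2(5163)) = 13

bits = ceil(log2(5163)) = ceil(12.334) = 13 bits


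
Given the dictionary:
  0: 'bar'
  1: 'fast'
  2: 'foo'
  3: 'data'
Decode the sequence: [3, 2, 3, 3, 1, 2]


Look up each index in the dictionary:
  3 -> 'data'
  2 -> 'foo'
  3 -> 'data'
  3 -> 'data'
  1 -> 'fast'
  2 -> 'foo'

Decoded: "data foo data data fast foo"


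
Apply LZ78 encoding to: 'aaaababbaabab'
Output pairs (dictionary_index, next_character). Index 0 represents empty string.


LZ78 encoding steps:
Dictionary: {0: ''}
Step 1: w='' (idx 0), next='a' -> output (0, 'a'), add 'a' as idx 1
Step 2: w='a' (idx 1), next='a' -> output (1, 'a'), add 'aa' as idx 2
Step 3: w='a' (idx 1), next='b' -> output (1, 'b'), add 'ab' as idx 3
Step 4: w='ab' (idx 3), next='b' -> output (3, 'b'), add 'abb' as idx 4
Step 5: w='aa' (idx 2), next='b' -> output (2, 'b'), add 'aab' as idx 5
Step 6: w='ab' (idx 3), end of input -> output (3, '')


Encoded: [(0, 'a'), (1, 'a'), (1, 'b'), (3, 'b'), (2, 'b'), (3, '')]


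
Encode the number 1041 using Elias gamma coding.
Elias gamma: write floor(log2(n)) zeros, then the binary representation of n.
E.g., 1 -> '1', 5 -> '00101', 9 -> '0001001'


num_bits = floor(log2(1041)) + 1 = 11
leading_zeros = num_bits - 1 = 10
binary(1041) = 10000010001

Elias gamma(1041) = '0000000000' + '10000010001' = 000000000010000010001 (21 bits)


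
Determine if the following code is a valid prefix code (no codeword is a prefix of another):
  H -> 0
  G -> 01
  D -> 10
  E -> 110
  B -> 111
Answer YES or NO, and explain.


Checking each pair (does one codeword prefix another?):
  H='0' vs G='01': prefix -- VIOLATION

NO -- this is NOT a valid prefix code. H (0) is a prefix of G (01).


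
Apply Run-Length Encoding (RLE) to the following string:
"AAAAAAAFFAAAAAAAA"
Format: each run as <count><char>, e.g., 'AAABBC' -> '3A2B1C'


Scanning runs left to right:
  i=0: run of 'A' x 7 -> '7A'
  i=7: run of 'F' x 2 -> '2F'
  i=9: run of 'A' x 8 -> '8A'

RLE = 7A2F8A


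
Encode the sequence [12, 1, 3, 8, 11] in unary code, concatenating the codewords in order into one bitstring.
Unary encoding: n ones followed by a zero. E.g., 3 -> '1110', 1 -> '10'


Encode each number as n ones followed by a terminating 0:
  12 -> 1111111111110 (13 bits)
  1 -> 10 (2 bits)
  3 -> 1110 (4 bits)
  8 -> 111111110 (9 bits)
  11 -> 111111111110 (12 bits)
Total length = 13 + 2 + 4 + 9 + 12 = 40 bits.

Unary([12, 1, 3, 8, 11]) = 1111111111110101110111111110111111111110 (40 bits)


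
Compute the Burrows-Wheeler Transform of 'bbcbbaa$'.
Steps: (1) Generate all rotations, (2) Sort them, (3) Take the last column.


Rotations (sorted):
  0: $bbcbbaa -> last char: a
  1: a$bbcbba -> last char: a
  2: aa$bbcbb -> last char: b
  3: baa$bbcb -> last char: b
  4: bbaa$bbc -> last char: c
  5: bbcbbaa$ -> last char: $
  6: bcbbaa$b -> last char: b
  7: cbbaa$bb -> last char: b


BWT = aabbc$bb


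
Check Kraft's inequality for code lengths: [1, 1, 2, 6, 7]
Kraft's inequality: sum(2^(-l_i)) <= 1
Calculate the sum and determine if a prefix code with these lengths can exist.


Sum = 2^(-1) + 2^(-1) + 2^(-2) + 2^(-6) + 2^(-7)
    = 0.5 + 0.5 + 0.25 + 0.015625 + 0.0078125
    = 163/128 = 1.2734375
Since 1.2734375 > 1, Kraft's inequality is NOT satisfied.
A prefix code with these lengths CANNOT exist.

Kraft sum = 1.2734375. Not satisfied.


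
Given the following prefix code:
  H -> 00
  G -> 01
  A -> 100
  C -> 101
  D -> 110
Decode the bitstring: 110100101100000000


Decoding step by step:
Bits 110 -> D
Bits 100 -> A
Bits 101 -> C
Bits 100 -> A
Bits 00 -> H
Bits 00 -> H
Bits 00 -> H


Decoded message: DACAHHH


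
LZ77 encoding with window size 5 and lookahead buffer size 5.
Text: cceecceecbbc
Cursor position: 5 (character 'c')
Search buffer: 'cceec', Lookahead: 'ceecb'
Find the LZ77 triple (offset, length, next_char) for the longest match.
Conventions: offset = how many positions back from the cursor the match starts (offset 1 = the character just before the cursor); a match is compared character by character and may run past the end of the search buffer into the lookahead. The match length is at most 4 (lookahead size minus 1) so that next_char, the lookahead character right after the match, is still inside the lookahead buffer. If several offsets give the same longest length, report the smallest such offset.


Try each offset into the search buffer:
  offset=1 (pos 4, char 'c'): match length 1
  offset=2 (pos 3, char 'e'): match length 0
  offset=3 (pos 2, char 'e'): match length 0
  offset=4 (pos 1, char 'c'): match length 4
  offset=5 (pos 0, char 'c'): match length 1
Longest match has length 4 at offset 4.
next_char = character at position 5 + 4 = 9 -> 'b'

Best match: offset=4, length=4 (matching 'ceec' starting at position 1)
LZ77 triple: (4, 4, 'b')


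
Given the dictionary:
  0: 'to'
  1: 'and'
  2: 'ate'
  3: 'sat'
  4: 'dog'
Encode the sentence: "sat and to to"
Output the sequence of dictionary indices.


Look up each word in the dictionary:
  'sat' -> 3
  'and' -> 1
  'to' -> 0
  'to' -> 0

Encoded: [3, 1, 0, 0]


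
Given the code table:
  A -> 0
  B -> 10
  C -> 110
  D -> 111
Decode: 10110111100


Decoding:
10 -> B
110 -> C
111 -> D
10 -> B
0 -> A


Result: BCDBA


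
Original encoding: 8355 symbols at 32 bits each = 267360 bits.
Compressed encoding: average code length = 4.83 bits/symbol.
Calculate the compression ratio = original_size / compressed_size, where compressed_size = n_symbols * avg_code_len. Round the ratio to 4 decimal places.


original_size = n_symbols * orig_bits = 8355 * 32 = 267360 bits
compressed_size = n_symbols * avg_code_len = 8355 * 4.83 = 40354.65 bits
ratio = original_size / compressed_size = 267360 / 40354.65 = 6.6253

Compression ratio = 6.6253


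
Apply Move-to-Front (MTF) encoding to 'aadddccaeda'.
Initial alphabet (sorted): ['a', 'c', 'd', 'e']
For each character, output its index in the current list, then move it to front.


MTF encoding:
'a': index 0 in ['a', 'c', 'd', 'e'] -> ['a', 'c', 'd', 'e']
'a': index 0 in ['a', 'c', 'd', 'e'] -> ['a', 'c', 'd', 'e']
'd': index 2 in ['a', 'c', 'd', 'e'] -> ['d', 'a', 'c', 'e']
'd': index 0 in ['d', 'a', 'c', 'e'] -> ['d', 'a', 'c', 'e']
'd': index 0 in ['d', 'a', 'c', 'e'] -> ['d', 'a', 'c', 'e']
'c': index 2 in ['d', 'a', 'c', 'e'] -> ['c', 'd', 'a', 'e']
'c': index 0 in ['c', 'd', 'a', 'e'] -> ['c', 'd', 'a', 'e']
'a': index 2 in ['c', 'd', 'a', 'e'] -> ['a', 'c', 'd', 'e']
'e': index 3 in ['a', 'c', 'd', 'e'] -> ['e', 'a', 'c', 'd']
'd': index 3 in ['e', 'a', 'c', 'd'] -> ['d', 'e', 'a', 'c']
'a': index 2 in ['d', 'e', 'a', 'c'] -> ['a', 'd', 'e', 'c']


Output: [0, 0, 2, 0, 0, 2, 0, 2, 3, 3, 2]


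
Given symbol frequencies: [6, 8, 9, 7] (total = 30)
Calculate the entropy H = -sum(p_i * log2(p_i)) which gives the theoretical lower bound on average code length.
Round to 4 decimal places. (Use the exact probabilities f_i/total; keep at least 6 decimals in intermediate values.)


Per-symbol terms -p_i * log2(p_i) with p_i = f_i/30:
  p = 6/30 = 0.200000: log2(p) = -2.321928, -p*log2(p) = 0.464386
  p = 8/30 = 0.266667: log2(p) = -1.906891, -p*log2(p) = 0.508504
  p = 9/30 = 0.300000: log2(p) = -1.736966, -p*log2(p) = 0.521090
  p = 7/30 = 0.233333: log2(p) = -2.099536, -p*log2(p) = 0.489892
H = 0.464386 + 0.508504 + 0.521090 + 0.489892 = 1.983872

H = 1.9839 bits/symbol


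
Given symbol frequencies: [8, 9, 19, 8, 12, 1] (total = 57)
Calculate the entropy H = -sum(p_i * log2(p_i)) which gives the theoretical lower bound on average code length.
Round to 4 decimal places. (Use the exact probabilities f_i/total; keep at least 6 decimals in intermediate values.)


Per-symbol terms -p_i * log2(p_i) with p_i = f_i/57:
  p = 8/57 = 0.140351: log2(p) = -2.832890, -p*log2(p) = 0.397599
  p = 9/57 = 0.157895: log2(p) = -2.662965, -p*log2(p) = 0.420468
  p = 19/57 = 0.333333: log2(p) = -1.584963, -p*log2(p) = 0.528321
  p = 8/57 = 0.140351: log2(p) = -2.832890, -p*log2(p) = 0.397599
  p = 12/57 = 0.210526: log2(p) = -2.247928, -p*log2(p) = 0.473248
  p = 1/57 = 0.017544: log2(p) = -5.832890, -p*log2(p) = 0.102331
H = 0.397599 + 0.420468 + 0.528321 + 0.397599 + 0.473248 + 0.102331 = 2.319566

H = 2.3196 bits/symbol
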